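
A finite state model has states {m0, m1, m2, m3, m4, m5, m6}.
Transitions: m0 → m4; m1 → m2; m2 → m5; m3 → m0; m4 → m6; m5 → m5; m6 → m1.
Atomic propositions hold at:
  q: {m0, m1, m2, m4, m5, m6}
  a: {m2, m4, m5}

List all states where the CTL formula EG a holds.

EG a: greatest fixpoint, start Z0 = {m2, m4, m5}, keep only states in Sat with some successor in Z. Z1 = {m2, m5}; fixed.
Sat(EG a) = {m2, m5}

{m2, m5}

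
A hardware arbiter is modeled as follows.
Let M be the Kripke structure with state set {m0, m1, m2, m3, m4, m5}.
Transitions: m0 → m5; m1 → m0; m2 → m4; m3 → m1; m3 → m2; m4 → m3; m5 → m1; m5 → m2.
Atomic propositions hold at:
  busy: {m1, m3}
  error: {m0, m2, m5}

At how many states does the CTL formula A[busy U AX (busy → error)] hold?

4

Sat(busy → error) = {m0, m2, m4, m5}
Sat(AX (busy → error)) = {s : every successor in {m0, m2, m4, m5}} = {m0, m1, m2}
A[busy U AX (busy → error)]: least fixpoint, start Z0 = Sat(AX (busy → error)) = {m0, m1, m2}, add states in Sat(busy) with every successor in Z. Z1 = {m0, m1, m2, m3}; fixed.
Sat(A[busy U AX (busy → error)]) = {m0, m1, m2, m3}
|Sat(A[busy U AX (busy → error)])| = |{m0, m1, m2, m3}| = 4.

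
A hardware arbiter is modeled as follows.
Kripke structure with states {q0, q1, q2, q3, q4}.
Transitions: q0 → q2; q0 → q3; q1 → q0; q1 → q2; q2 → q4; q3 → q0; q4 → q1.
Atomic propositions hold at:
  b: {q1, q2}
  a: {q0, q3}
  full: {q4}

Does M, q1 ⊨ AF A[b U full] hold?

A[b U full]: least fixpoint, start Z0 = Sat(full) = {q4}, add states in Sat(b) with every successor in Z. Z1 = {q2, q4}; fixed.
Sat(A[b U full]) = {q2, q4}
AF A[b U full]: least fixpoint, start Z0 = {q2, q4}, add states with every successor in Z. Already a fixed point.
Sat(AF A[b U full]) = {q2, q4}
q1 ∉ Sat(AF A[b U full]) = {q2, q4}, so the formula does not hold at q1.

No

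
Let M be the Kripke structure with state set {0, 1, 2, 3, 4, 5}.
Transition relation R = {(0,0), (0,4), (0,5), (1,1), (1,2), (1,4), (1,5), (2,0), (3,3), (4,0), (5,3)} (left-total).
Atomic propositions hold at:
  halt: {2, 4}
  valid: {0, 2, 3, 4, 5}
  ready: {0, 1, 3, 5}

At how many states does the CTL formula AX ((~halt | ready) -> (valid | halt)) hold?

Sat(~halt) = {0, 1, 3, 5}
Sat(~halt | ready) = {0, 1, 3, 5}
Sat(valid | halt) = {0, 2, 3, 4, 5}
Sat((~halt | ready) -> (valid | halt)) = {0, 2, 3, 4, 5}
Sat(AX ((~halt | ready) -> (valid | halt))) = {s : every successor in {0, 2, 3, 4, 5}} = {0, 2, 3, 4, 5}
|Sat(AX ((~halt | ready) -> (valid | halt)))| = |{0, 2, 3, 4, 5}| = 5.

5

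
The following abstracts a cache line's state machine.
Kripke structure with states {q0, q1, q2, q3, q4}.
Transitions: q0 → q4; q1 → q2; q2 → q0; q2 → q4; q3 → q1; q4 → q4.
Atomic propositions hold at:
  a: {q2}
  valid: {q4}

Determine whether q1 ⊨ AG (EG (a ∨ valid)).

Sat(a ∨ valid) = {q2, q4}
EG (a ∨ valid): greatest fixpoint, start Z0 = {q2, q4}, keep only states in Sat with some successor in Z. Already a fixed point.
Sat(EG (a ∨ valid)) = {q2, q4}
AG (EG (a ∨ valid)): greatest fixpoint, start Z0 = {q2, q4}, keep only states in Sat with every successor in Z. Z1 = {q4}; fixed.
Sat(AG (EG (a ∨ valid))) = {q4}
q1 ∉ Sat(AG (EG (a ∨ valid))) = {q4}, so the formula does not hold at q1.

No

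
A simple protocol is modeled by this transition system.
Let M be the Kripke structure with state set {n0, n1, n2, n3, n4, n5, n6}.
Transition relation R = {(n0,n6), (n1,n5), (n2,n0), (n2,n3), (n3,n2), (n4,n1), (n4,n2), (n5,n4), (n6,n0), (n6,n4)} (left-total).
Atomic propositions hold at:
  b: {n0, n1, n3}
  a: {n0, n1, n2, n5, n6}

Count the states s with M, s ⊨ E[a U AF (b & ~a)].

Sat(~a) = {n3, n4}
Sat(b & ~a) = {n3}
AF (b & ~a): least fixpoint, start Z0 = {n3}, add states with every successor in Z. Already a fixed point.
Sat(AF (b & ~a)) = {n3}
E[a U AF (b & ~a)]: least fixpoint, start Z0 = Sat(AF (b & ~a)) = {n3}, add states in Sat(a) with some successor in Z. Z1 = {n2, n3}; fixed.
Sat(E[a U AF (b & ~a)]) = {n2, n3}
|Sat(E[a U AF (b & ~a)])| = |{n2, n3}| = 2.

2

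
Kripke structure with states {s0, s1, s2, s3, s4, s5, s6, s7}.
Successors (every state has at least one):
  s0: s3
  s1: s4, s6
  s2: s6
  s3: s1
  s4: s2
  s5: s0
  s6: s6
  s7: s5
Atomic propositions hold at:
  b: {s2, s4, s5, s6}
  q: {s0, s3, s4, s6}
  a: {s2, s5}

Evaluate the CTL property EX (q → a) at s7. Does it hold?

Yes

Sat(q → a) = {s1, s2, s5, s7}
Sat(EX (q → a)) = {s : some successor in {s1, s2, s5, s7}} = {s3, s4, s7}
s7 ∈ Sat(EX (q → a)) = {s3, s4, s7}, so the formula holds at s7.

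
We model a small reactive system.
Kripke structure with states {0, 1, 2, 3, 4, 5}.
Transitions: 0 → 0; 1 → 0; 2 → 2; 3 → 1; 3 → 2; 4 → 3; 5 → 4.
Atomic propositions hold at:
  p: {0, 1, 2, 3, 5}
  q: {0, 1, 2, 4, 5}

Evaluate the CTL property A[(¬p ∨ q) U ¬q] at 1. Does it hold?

No

Sat(¬p) = {4}
Sat(¬p ∨ q) = {0, 1, 2, 4, 5}
Sat(¬q) = {3}
A[(¬p ∨ q) U ¬q]: least fixpoint, start Z0 = Sat(¬q) = {3}, add states in Sat(¬p ∨ q) with every successor in Z. Z1 = {3, 4}; Z2 = {3, 4, 5}; fixed.
Sat(A[(¬p ∨ q) U ¬q]) = {3, 4, 5}
1 ∉ Sat(A[(¬p ∨ q) U ¬q]) = {3, 4, 5}, so the formula does not hold at 1.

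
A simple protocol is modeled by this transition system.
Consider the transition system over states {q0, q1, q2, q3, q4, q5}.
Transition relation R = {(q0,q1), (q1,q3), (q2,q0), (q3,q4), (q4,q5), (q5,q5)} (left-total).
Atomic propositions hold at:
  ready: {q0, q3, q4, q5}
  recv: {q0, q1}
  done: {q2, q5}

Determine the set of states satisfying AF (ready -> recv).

{q0, q1, q2}

Sat(ready -> recv) = {q0, q1, q2}
AF (ready -> recv): least fixpoint, start Z0 = {q0, q1, q2}, add states with every successor in Z. Already a fixed point.
Sat(AF (ready -> recv)) = {q0, q1, q2}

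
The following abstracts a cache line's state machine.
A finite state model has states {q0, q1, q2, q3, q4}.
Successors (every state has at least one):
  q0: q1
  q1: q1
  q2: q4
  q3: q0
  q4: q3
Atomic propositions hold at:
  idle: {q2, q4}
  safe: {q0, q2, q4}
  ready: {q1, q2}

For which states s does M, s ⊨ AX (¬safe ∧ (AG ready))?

{q0, q1}

Sat(¬safe) = {q1, q3}
AG ready: greatest fixpoint, start Z0 = {q1, q2}, keep only states in Sat with every successor in Z. Z1 = {q1}; fixed.
Sat(AG ready) = {q1}
Sat(¬safe ∧ (AG ready)) = {q1}
Sat(AX (¬safe ∧ (AG ready))) = {s : every successor in {q1}} = {q0, q1}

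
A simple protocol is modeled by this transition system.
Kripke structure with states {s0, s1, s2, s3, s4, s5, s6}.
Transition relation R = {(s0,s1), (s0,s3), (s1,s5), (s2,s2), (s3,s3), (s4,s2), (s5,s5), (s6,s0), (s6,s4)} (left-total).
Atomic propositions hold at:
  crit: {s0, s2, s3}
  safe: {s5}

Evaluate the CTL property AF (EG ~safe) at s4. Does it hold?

Sat(~safe) = {s0, s1, s2, s3, s4, s6}
EG ~safe: greatest fixpoint, start Z0 = {s0, s1, s2, s3, s4, s6}, keep only states in Sat with some successor in Z. Z1 = {s0, s2, s3, s4, s6}; fixed.
Sat(EG ~safe) = {s0, s2, s3, s4, s6}
AF (EG ~safe): least fixpoint, start Z0 = {s0, s2, s3, s4, s6}, add states with every successor in Z. Already a fixed point.
Sat(AF (EG ~safe)) = {s0, s2, s3, s4, s6}
s4 ∈ Sat(AF (EG ~safe)) = {s0, s2, s3, s4, s6}, so the formula holds at s4.

Yes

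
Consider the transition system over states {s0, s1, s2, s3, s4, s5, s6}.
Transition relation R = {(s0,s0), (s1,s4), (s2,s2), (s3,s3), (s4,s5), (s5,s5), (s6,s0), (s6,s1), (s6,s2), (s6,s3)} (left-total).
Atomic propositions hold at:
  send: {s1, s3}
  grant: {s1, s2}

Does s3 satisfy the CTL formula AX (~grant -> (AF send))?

Sat(~grant) = {s0, s3, s4, s5, s6}
AF send: least fixpoint, start Z0 = {s1, s3}, add states with every successor in Z. Already a fixed point.
Sat(AF send) = {s1, s3}
Sat(~grant -> (AF send)) = {s1, s2, s3}
Sat(AX (~grant -> (AF send))) = {s : every successor in {s1, s2, s3}} = {s2, s3}
s3 ∈ Sat(AX (~grant -> (AF send))) = {s2, s3}, so the formula holds at s3.

Yes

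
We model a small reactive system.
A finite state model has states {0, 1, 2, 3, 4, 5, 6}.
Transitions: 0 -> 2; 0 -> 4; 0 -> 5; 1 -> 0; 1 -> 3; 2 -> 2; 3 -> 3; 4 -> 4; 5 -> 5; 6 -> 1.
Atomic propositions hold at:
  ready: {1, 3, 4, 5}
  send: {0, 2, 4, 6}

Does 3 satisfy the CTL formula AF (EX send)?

Sat(EX send) = {s : some successor in {0, 2, 4, 6}} = {0, 1, 2, 4}
AF (EX send): least fixpoint, start Z0 = {0, 1, 2, 4}, add states with every successor in Z. Z1 = {0, 1, 2, 4, 6}; fixed.
Sat(AF (EX send)) = {0, 1, 2, 4, 6}
3 ∉ Sat(AF (EX send)) = {0, 1, 2, 4, 6}, so the formula does not hold at 3.

No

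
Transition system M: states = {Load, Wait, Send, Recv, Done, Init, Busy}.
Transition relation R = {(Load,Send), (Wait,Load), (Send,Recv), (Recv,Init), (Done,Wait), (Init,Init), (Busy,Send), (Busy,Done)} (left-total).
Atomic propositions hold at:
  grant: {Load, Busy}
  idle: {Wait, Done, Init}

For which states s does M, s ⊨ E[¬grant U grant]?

Sat(¬grant) = {Wait, Send, Recv, Done, Init}
E[¬grant U grant]: least fixpoint, start Z0 = Sat(grant) = {Load, Busy}, add states in Sat(¬grant) with some successor in Z. Z1 = {Load, Wait, Busy}; Z2 = {Load, Wait, Done, Busy}; fixed.
Sat(E[¬grant U grant]) = {Load, Wait, Done, Busy}

{Load, Wait, Done, Busy}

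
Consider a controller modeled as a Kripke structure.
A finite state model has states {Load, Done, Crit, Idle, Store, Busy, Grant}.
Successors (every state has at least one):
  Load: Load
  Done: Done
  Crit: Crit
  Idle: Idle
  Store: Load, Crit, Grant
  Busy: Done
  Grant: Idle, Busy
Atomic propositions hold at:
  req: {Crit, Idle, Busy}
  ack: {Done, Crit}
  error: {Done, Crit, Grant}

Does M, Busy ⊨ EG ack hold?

No

EG ack: greatest fixpoint, start Z0 = {Done, Crit}, keep only states in Sat with some successor in Z. Already a fixed point.
Sat(EG ack) = {Done, Crit}
Busy ∉ Sat(EG ack) = {Done, Crit}, so the formula does not hold at Busy.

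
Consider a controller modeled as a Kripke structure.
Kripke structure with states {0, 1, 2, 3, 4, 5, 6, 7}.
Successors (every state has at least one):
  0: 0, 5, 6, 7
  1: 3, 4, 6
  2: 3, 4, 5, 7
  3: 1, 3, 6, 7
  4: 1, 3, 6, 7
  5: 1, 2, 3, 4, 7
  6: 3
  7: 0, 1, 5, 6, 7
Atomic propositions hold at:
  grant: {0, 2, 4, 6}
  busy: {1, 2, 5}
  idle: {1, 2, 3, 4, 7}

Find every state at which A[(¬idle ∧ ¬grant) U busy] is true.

Sat(¬idle) = {0, 5, 6}
Sat(¬grant) = {1, 3, 5, 7}
Sat(¬idle ∧ ¬grant) = {5}
A[(¬idle ∧ ¬grant) U busy]: least fixpoint, start Z0 = Sat(busy) = {1, 2, 5}, add states in Sat(¬idle ∧ ¬grant) with every successor in Z. Already a fixed point.
Sat(A[(¬idle ∧ ¬grant) U busy]) = {1, 2, 5}

{1, 2, 5}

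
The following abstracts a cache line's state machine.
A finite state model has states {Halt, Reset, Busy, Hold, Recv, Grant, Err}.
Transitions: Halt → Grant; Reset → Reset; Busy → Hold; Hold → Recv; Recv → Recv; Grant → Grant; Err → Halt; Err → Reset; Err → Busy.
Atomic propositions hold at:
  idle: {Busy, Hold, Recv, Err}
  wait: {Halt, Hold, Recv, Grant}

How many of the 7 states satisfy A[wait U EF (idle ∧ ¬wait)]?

2

Sat(¬wait) = {Reset, Busy, Err}
Sat(idle ∧ ¬wait) = {Busy, Err}
EF (idle ∧ ¬wait): least fixpoint, start Z0 = {Busy, Err}, add states with some successor in Z. Already a fixed point.
Sat(EF (idle ∧ ¬wait)) = {Busy, Err}
A[wait U EF (idle ∧ ¬wait)]: least fixpoint, start Z0 = Sat(EF (idle ∧ ¬wait)) = {Busy, Err}, add states in Sat(wait) with every successor in Z. Already a fixed point.
Sat(A[wait U EF (idle ∧ ¬wait)]) = {Busy, Err}
|Sat(A[wait U EF (idle ∧ ¬wait)])| = |{Busy, Err}| = 2.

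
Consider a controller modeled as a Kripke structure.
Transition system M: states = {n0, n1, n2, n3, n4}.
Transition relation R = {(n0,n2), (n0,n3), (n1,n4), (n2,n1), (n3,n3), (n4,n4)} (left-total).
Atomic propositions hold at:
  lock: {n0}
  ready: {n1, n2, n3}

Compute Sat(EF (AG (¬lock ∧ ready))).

Sat(¬lock) = {n1, n2, n3, n4}
Sat(¬lock ∧ ready) = {n1, n2, n3}
AG (¬lock ∧ ready): greatest fixpoint, start Z0 = {n1, n2, n3}, keep only states in Sat with every successor in Z. Z1 = {n2, n3}; Z2 = {n3}; fixed.
Sat(AG (¬lock ∧ ready)) = {n3}
EF (AG (¬lock ∧ ready)): least fixpoint, start Z0 = {n3}, add states with some successor in Z. Z1 = {n0, n3}; fixed.
Sat(EF (AG (¬lock ∧ ready))) = {n0, n3}

{n0, n3}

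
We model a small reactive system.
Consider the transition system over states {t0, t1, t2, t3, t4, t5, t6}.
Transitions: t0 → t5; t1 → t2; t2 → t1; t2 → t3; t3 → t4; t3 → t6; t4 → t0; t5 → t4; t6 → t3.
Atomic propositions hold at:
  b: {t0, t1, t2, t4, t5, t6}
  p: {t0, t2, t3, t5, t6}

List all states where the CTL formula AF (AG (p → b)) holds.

{t0, t4, t5}

Sat(p → b) = {t0, t1, t2, t4, t5, t6}
AG (p → b): greatest fixpoint, start Z0 = {t0, t1, t2, t4, t5, t6}, keep only states in Sat with every successor in Z. Z1 = {t0, t1, t4, t5}; Z2 = {t0, t4, t5}; fixed.
Sat(AG (p → b)) = {t0, t4, t5}
AF (AG (p → b)): least fixpoint, start Z0 = {t0, t4, t5}, add states with every successor in Z. Already a fixed point.
Sat(AF (AG (p → b))) = {t0, t4, t5}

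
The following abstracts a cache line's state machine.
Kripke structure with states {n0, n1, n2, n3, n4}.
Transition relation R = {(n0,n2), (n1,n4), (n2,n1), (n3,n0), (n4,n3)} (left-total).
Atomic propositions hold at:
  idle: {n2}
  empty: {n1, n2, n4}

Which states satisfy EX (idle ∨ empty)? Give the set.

{n0, n1, n2}

Sat(idle ∨ empty) = {n1, n2, n4}
Sat(EX (idle ∨ empty)) = {s : some successor in {n1, n2, n4}} = {n0, n1, n2}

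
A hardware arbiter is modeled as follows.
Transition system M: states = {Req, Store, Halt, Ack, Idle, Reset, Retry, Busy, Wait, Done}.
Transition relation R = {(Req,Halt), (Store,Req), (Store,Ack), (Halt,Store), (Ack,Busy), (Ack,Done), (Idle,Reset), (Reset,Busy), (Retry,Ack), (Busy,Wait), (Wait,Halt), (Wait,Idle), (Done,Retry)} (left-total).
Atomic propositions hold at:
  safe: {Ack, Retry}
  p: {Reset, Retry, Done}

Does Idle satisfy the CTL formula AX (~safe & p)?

Yes

Sat(~safe) = {Req, Store, Halt, Idle, Reset, Busy, Wait, Done}
Sat(~safe & p) = {Reset, Done}
Sat(AX (~safe & p)) = {s : every successor in {Reset, Done}} = {Idle}
Idle ∈ Sat(AX (~safe & p)) = {Idle}, so the formula holds at Idle.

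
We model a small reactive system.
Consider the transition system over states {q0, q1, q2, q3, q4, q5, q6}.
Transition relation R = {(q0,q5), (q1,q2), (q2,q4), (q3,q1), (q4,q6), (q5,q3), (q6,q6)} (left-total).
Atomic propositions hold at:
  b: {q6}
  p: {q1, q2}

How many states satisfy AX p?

Sat(AX p) = {s : every successor in {q1, q2}} = {q1, q3}
|Sat(AX p)| = |{q1, q3}| = 2.

2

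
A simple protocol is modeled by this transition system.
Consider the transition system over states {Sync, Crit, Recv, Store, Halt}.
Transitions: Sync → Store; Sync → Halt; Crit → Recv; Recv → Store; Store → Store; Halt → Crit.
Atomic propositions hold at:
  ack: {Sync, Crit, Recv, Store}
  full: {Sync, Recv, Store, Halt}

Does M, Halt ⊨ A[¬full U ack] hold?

No

Sat(¬full) = {Crit}
A[¬full U ack]: least fixpoint, start Z0 = Sat(ack) = {Sync, Crit, Recv, Store}, add states in Sat(¬full) with every successor in Z. Already a fixed point.
Sat(A[¬full U ack]) = {Sync, Crit, Recv, Store}
Halt ∉ Sat(A[¬full U ack]) = {Sync, Crit, Recv, Store}, so the formula does not hold at Halt.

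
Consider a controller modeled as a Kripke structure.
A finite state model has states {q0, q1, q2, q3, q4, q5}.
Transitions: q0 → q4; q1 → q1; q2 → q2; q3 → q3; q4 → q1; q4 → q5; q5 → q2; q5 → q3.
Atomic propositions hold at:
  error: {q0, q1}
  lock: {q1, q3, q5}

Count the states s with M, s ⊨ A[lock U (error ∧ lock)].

Sat(error ∧ lock) = {q1}
A[lock U (error ∧ lock)]: least fixpoint, start Z0 = Sat((error ∧ lock)) = {q1}, add states in Sat(lock) with every successor in Z. Already a fixed point.
Sat(A[lock U (error ∧ lock)]) = {q1}
|Sat(A[lock U (error ∧ lock)])| = |{q1}| = 1.

1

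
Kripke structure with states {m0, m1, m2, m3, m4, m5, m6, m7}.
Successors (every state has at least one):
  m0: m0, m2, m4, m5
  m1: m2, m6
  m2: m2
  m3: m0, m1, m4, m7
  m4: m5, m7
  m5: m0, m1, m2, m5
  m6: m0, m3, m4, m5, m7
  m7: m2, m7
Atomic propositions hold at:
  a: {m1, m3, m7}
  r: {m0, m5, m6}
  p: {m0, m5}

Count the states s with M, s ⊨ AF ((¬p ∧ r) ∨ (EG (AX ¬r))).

Sat(¬p) = {m1, m2, m3, m4, m6, m7}
Sat(¬p ∧ r) = {m6}
Sat(¬r) = {m1, m2, m3, m4, m7}
Sat(AX ¬r) = {s : every successor in {m1, m2, m3, m4, m7}} = {m2, m7}
EG (AX ¬r): greatest fixpoint, start Z0 = {m2, m7}, keep only states in Sat with some successor in Z. Already a fixed point.
Sat(EG (AX ¬r)) = {m2, m7}
Sat((¬p ∧ r) ∨ (EG (AX ¬r))) = {m2, m6, m7}
AF ((¬p ∧ r) ∨ (EG (AX ¬r))): least fixpoint, start Z0 = {m2, m6, m7}, add states with every successor in Z. Z1 = {m1, m2, m6, m7}; fixed.
Sat(AF ((¬p ∧ r) ∨ (EG (AX ¬r)))) = {m1, m2, m6, m7}
|Sat(AF ((¬p ∧ r) ∨ (EG (AX ¬r))))| = |{m1, m2, m6, m7}| = 4.

4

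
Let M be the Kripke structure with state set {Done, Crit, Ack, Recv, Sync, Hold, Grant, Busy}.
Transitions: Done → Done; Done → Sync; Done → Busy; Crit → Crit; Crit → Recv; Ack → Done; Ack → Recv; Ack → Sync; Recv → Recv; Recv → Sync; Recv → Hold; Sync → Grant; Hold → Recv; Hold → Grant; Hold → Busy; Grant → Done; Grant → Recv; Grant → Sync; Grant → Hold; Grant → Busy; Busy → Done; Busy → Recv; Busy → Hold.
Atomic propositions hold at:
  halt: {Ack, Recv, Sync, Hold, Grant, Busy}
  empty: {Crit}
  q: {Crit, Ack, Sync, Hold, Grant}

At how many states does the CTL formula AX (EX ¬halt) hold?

Sat(¬halt) = {Done, Crit}
Sat(EX ¬halt) = {s : some successor in {Done, Crit}} = {Done, Crit, Ack, Grant, Busy}
Sat(AX (EX ¬halt)) = {s : every successor in {Done, Crit, Ack, Grant, Busy}} = {Sync}
|Sat(AX (EX ¬halt))| = |{Sync}| = 1.

1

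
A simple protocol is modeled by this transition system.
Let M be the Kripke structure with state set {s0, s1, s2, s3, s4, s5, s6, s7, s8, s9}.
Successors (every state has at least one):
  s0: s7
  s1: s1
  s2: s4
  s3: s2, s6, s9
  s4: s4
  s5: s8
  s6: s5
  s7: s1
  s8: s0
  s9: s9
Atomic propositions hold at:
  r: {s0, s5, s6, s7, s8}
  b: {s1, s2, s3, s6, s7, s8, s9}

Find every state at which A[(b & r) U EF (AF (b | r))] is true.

{s0, s1, s2, s3, s5, s6, s7, s8, s9}

Sat(b & r) = {s6, s7, s8}
Sat(b | r) = {s0, s1, s2, s3, s5, s6, s7, s8, s9}
AF (b | r): least fixpoint, start Z0 = {s0, s1, s2, s3, s5, s6, s7, s8, s9}, add states with every successor in Z. Already a fixed point.
Sat(AF (b | r)) = {s0, s1, s2, s3, s5, s6, s7, s8, s9}
EF (AF (b | r)): least fixpoint, start Z0 = {s0, s1, s2, s3, s5, s6, s7, s8, s9}, add states with some successor in Z. Already a fixed point.
Sat(EF (AF (b | r))) = {s0, s1, s2, s3, s5, s6, s7, s8, s9}
A[(b & r) U EF (AF (b | r))]: least fixpoint, start Z0 = Sat(EF (AF (b | r))) = {s0, s1, s2, s3, s5, s6, s7, s8, s9}, add states in Sat(b & r) with every successor in Z. Already a fixed point.
Sat(A[(b & r) U EF (AF (b | r))]) = {s0, s1, s2, s3, s5, s6, s7, s8, s9}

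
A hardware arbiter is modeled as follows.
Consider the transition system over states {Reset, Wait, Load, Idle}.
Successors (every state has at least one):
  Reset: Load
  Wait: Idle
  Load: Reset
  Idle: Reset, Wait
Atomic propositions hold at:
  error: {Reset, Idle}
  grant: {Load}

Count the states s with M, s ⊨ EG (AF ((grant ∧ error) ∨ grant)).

2

Sat(grant ∧ error) = ∅
Sat((grant ∧ error) ∨ grant) = {Load}
AF ((grant ∧ error) ∨ grant): least fixpoint, start Z0 = {Load}, add states with every successor in Z. Z1 = {Reset, Load}; fixed.
Sat(AF ((grant ∧ error) ∨ grant)) = {Reset, Load}
EG (AF ((grant ∧ error) ∨ grant)): greatest fixpoint, start Z0 = {Reset, Load}, keep only states in Sat with some successor in Z. Already a fixed point.
Sat(EG (AF ((grant ∧ error) ∨ grant))) = {Reset, Load}
|Sat(EG (AF ((grant ∧ error) ∨ grant)))| = |{Reset, Load}| = 2.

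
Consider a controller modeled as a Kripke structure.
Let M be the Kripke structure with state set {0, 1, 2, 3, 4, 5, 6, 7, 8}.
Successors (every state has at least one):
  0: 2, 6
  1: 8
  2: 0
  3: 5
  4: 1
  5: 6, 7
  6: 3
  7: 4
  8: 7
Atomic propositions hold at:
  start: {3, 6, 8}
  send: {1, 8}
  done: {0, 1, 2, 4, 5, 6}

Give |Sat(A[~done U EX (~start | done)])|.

Sat(~done) = {3, 7, 8}
Sat(~start) = {0, 1, 2, 4, 5, 7}
Sat(~start | done) = {0, 1, 2, 4, 5, 6, 7}
Sat(EX (~start | done)) = {s : some successor in {0, 1, 2, 4, 5, 6, 7}} = {0, 2, 3, 4, 5, 7, 8}
A[~done U EX (~start | done)]: least fixpoint, start Z0 = Sat(EX (~start | done)) = {0, 2, 3, 4, 5, 7, 8}, add states in Sat(~done) with every successor in Z. Already a fixed point.
Sat(A[~done U EX (~start | done)]) = {0, 2, 3, 4, 5, 7, 8}
|Sat(A[~done U EX (~start | done)])| = |{0, 2, 3, 4, 5, 7, 8}| = 7.

7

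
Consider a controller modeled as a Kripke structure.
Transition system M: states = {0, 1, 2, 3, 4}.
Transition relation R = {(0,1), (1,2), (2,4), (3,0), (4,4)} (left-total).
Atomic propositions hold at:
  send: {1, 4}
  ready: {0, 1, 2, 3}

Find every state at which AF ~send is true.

Sat(~send) = {0, 2, 3}
AF ~send: least fixpoint, start Z0 = {0, 2, 3}, add states with every successor in Z. Z1 = {0, 1, 2, 3}; fixed.
Sat(AF ~send) = {0, 1, 2, 3}

{0, 1, 2, 3}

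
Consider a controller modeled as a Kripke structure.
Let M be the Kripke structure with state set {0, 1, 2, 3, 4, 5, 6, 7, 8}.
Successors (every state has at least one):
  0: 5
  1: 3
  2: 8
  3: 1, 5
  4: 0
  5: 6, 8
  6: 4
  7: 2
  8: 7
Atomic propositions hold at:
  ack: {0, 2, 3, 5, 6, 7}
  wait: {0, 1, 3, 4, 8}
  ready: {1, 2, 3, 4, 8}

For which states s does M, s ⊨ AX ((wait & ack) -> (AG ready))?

{0, 2, 3, 5, 6, 7, 8}

Sat(wait & ack) = {0, 3}
AG ready: greatest fixpoint, start Z0 = {1, 2, 3, 4, 8}, keep only states in Sat with every successor in Z. Z1 = {1, 2}; Z2 = ∅; fixed.
Sat(AG ready) = ∅
Sat((wait & ack) -> (AG ready)) = {1, 2, 4, 5, 6, 7, 8}
Sat(AX ((wait & ack) -> (AG ready))) = {s : every successor in {1, 2, 4, 5, 6, 7, 8}} = {0, 2, 3, 5, 6, 7, 8}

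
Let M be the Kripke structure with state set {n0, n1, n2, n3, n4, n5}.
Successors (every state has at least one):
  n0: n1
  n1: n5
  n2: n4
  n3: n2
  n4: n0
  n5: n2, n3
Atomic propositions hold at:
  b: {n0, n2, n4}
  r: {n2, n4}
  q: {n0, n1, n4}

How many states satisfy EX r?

Sat(EX r) = {s : some successor in {n2, n4}} = {n2, n3, n5}
|Sat(EX r)| = |{n2, n3, n5}| = 3.

3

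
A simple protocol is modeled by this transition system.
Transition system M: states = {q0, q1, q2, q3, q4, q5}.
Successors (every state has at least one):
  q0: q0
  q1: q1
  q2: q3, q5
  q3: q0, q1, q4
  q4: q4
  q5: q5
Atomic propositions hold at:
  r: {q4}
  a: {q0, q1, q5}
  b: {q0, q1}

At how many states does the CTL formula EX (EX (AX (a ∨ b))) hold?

Sat(a ∨ b) = {q0, q1, q5}
Sat(AX (a ∨ b)) = {s : every successor in {q0, q1, q5}} = {q0, q1, q5}
Sat(EX (AX (a ∨ b))) = {s : some successor in {q0, q1, q5}} = {q0, q1, q2, q3, q5}
Sat(EX (EX (AX (a ∨ b)))) = {s : some successor in {q0, q1, q2, q3, q5}} = {q0, q1, q2, q3, q5}
|Sat(EX (EX (AX (a ∨ b))))| = |{q0, q1, q2, q3, q5}| = 5.

5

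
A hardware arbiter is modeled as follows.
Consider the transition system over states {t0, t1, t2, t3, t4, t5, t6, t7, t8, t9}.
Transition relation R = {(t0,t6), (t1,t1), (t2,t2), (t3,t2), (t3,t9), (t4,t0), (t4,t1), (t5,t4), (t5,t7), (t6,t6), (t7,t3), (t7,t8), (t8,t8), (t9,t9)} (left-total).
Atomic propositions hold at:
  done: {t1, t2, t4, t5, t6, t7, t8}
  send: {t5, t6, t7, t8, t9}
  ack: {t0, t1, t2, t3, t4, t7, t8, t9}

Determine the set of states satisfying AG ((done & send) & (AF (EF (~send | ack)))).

{t8}

Sat(done & send) = {t5, t6, t7, t8}
Sat(~send) = {t0, t1, t2, t3, t4}
Sat(~send | ack) = {t0, t1, t2, t3, t4, t7, t8, t9}
EF (~send | ack): least fixpoint, start Z0 = {t0, t1, t2, t3, t4, t7, t8, t9}, add states with some successor in Z. Z1 = {t0, t1, t2, t3, t4, t5, t7, t8, t9}; fixed.
Sat(EF (~send | ack)) = {t0, t1, t2, t3, t4, t5, t7, t8, t9}
AF (EF (~send | ack)): least fixpoint, start Z0 = {t0, t1, t2, t3, t4, t5, t7, t8, t9}, add states with every successor in Z. Already a fixed point.
Sat(AF (EF (~send | ack))) = {t0, t1, t2, t3, t4, t5, t7, t8, t9}
Sat((done & send) & (AF (EF (~send | ack)))) = {t5, t7, t8}
AG ((done & send) & (AF (EF (~send | ack)))): greatest fixpoint, start Z0 = {t5, t7, t8}, keep only states in Sat with every successor in Z. Z1 = {t8}; fixed.
Sat(AG ((done & send) & (AF (EF (~send | ack))))) = {t8}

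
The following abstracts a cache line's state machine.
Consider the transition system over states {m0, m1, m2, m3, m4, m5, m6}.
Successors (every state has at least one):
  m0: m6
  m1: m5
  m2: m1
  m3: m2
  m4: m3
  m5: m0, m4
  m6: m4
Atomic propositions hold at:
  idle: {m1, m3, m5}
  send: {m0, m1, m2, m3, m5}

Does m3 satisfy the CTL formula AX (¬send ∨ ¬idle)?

Yes

Sat(¬send) = {m4, m6}
Sat(¬idle) = {m0, m2, m4, m6}
Sat(¬send ∨ ¬idle) = {m0, m2, m4, m6}
Sat(AX (¬send ∨ ¬idle)) = {s : every successor in {m0, m2, m4, m6}} = {m0, m3, m5, m6}
m3 ∈ Sat(AX (¬send ∨ ¬idle)) = {m0, m3, m5, m6}, so the formula holds at m3.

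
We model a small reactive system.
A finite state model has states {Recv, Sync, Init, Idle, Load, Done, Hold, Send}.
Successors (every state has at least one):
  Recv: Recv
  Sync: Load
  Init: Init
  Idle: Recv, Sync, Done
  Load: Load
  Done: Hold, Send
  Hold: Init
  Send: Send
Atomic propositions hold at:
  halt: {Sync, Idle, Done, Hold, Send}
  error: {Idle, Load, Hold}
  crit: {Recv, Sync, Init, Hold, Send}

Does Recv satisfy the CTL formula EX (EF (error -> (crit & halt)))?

Sat(crit & halt) = {Sync, Hold, Send}
Sat(error -> (crit & halt)) = {Recv, Sync, Init, Done, Hold, Send}
EF (error -> (crit & halt)): least fixpoint, start Z0 = {Recv, Sync, Init, Done, Hold, Send}, add states with some successor in Z. Z1 = {Recv, Sync, Init, Idle, Done, Hold, Send}; fixed.
Sat(EF (error -> (crit & halt))) = {Recv, Sync, Init, Idle, Done, Hold, Send}
Sat(EX (EF (error -> (crit & halt)))) = {s : some successor in {Recv, Sync, Init, Idle, Done, Hold, Send}} = {Recv, Init, Idle, Done, Hold, Send}
Recv ∈ Sat(EX (EF (error -> (crit & halt)))) = {Recv, Init, Idle, Done, Hold, Send}, so the formula holds at Recv.

Yes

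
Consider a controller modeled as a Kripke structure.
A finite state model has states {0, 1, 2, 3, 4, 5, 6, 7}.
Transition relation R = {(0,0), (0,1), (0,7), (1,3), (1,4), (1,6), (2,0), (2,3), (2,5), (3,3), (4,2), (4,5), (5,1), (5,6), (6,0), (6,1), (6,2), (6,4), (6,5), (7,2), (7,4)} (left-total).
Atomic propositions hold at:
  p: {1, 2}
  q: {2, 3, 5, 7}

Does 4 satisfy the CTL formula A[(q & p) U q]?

No

Sat(q & p) = {2}
A[(q & p) U q]: least fixpoint, start Z0 = Sat(q) = {2, 3, 5, 7}, add states in Sat(q & p) with every successor in Z. Already a fixed point.
Sat(A[(q & p) U q]) = {2, 3, 5, 7}
4 ∉ Sat(A[(q & p) U q]) = {2, 3, 5, 7}, so the formula does not hold at 4.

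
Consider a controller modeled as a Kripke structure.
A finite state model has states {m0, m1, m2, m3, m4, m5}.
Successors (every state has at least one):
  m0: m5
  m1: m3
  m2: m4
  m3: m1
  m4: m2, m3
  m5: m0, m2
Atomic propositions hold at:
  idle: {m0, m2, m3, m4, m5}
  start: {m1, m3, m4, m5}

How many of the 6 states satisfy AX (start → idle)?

5

Sat(start → idle) = {m0, m2, m3, m4, m5}
Sat(AX (start → idle)) = {s : every successor in {m0, m2, m3, m4, m5}} = {m0, m1, m2, m4, m5}
|Sat(AX (start → idle))| = |{m0, m1, m2, m4, m5}| = 5.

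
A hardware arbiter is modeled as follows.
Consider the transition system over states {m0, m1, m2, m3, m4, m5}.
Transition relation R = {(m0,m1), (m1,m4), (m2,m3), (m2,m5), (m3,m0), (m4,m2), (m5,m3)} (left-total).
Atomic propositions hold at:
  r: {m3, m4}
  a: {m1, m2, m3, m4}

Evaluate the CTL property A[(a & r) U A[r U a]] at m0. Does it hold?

No

Sat(a & r) = {m3, m4}
A[r U a]: least fixpoint, start Z0 = Sat(a) = {m1, m2, m3, m4}, add states in Sat(r) with every successor in Z. Already a fixed point.
Sat(A[r U a]) = {m1, m2, m3, m4}
A[(a & r) U A[r U a]]: least fixpoint, start Z0 = Sat(A[r U a]) = {m1, m2, m3, m4}, add states in Sat(a & r) with every successor in Z. Already a fixed point.
Sat(A[(a & r) U A[r U a]]) = {m1, m2, m3, m4}
m0 ∉ Sat(A[(a & r) U A[r U a]]) = {m1, m2, m3, m4}, so the formula does not hold at m0.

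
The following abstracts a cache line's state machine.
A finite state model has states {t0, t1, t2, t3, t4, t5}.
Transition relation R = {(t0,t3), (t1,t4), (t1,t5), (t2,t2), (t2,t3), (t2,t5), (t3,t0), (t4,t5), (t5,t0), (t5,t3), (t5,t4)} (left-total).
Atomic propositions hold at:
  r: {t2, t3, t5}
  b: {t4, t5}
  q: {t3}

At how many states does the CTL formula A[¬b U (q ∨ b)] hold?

5

Sat(¬b) = {t0, t1, t2, t3}
Sat(q ∨ b) = {t3, t4, t5}
A[¬b U (q ∨ b)]: least fixpoint, start Z0 = Sat((q ∨ b)) = {t3, t4, t5}, add states in Sat(¬b) with every successor in Z. Z1 = {t0, t1, t3, t4, t5}; fixed.
Sat(A[¬b U (q ∨ b)]) = {t0, t1, t3, t4, t5}
|Sat(A[¬b U (q ∨ b)])| = |{t0, t1, t3, t4, t5}| = 5.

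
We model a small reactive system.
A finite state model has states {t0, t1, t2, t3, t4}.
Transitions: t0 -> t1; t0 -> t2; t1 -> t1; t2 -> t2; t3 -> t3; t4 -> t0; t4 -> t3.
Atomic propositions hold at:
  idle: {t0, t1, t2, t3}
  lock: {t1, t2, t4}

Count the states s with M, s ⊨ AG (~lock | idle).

4

Sat(~lock) = {t0, t3}
Sat(~lock | idle) = {t0, t1, t2, t3}
AG (~lock | idle): greatest fixpoint, start Z0 = {t0, t1, t2, t3}, keep only states in Sat with every successor in Z. Already a fixed point.
Sat(AG (~lock | idle)) = {t0, t1, t2, t3}
|Sat(AG (~lock | idle))| = |{t0, t1, t2, t3}| = 4.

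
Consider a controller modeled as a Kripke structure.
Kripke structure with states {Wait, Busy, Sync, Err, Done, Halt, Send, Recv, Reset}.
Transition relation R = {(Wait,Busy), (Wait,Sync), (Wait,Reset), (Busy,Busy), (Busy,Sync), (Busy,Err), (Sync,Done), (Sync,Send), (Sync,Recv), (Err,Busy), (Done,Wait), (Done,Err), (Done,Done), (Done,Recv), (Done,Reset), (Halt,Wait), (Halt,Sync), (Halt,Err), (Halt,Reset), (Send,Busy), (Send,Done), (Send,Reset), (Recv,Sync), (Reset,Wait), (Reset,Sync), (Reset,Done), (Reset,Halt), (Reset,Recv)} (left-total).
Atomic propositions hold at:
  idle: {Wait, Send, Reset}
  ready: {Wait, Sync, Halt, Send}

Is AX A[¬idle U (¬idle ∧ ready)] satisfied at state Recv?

Yes

Sat(¬idle) = {Busy, Sync, Err, Done, Halt, Recv}
Sat(¬idle ∧ ready) = {Sync, Halt}
A[¬idle U (¬idle ∧ ready)]: least fixpoint, start Z0 = Sat((¬idle ∧ ready)) = {Sync, Halt}, add states in Sat(¬idle) with every successor in Z. Z1 = {Sync, Halt, Recv}; fixed.
Sat(A[¬idle U (¬idle ∧ ready)]) = {Sync, Halt, Recv}
Sat(AX A[¬idle U (¬idle ∧ ready)]) = {s : every successor in {Sync, Halt, Recv}} = {Recv}
Recv ∈ Sat(AX A[¬idle U (¬idle ∧ ready)]) = {Recv}, so the formula holds at Recv.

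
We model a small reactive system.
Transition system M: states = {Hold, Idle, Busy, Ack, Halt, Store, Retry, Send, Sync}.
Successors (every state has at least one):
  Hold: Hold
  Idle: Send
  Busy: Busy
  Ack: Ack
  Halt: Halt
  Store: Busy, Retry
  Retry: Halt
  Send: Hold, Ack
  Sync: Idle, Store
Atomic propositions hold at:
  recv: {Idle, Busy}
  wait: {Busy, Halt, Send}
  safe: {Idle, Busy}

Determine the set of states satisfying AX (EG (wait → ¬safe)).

Sat(¬safe) = {Hold, Ack, Halt, Store, Retry, Send, Sync}
Sat(wait → ¬safe) = {Hold, Idle, Ack, Halt, Store, Retry, Send, Sync}
EG (wait → ¬safe): greatest fixpoint, start Z0 = {Hold, Idle, Ack, Halt, Store, Retry, Send, Sync}, keep only states in Sat with some successor in Z. Already a fixed point.
Sat(EG (wait → ¬safe)) = {Hold, Idle, Ack, Halt, Store, Retry, Send, Sync}
Sat(AX (EG (wait → ¬safe))) = {s : every successor in {Hold, Idle, Ack, Halt, Store, Retry, Send, Sync}} = {Hold, Idle, Ack, Halt, Retry, Send, Sync}

{Hold, Idle, Ack, Halt, Retry, Send, Sync}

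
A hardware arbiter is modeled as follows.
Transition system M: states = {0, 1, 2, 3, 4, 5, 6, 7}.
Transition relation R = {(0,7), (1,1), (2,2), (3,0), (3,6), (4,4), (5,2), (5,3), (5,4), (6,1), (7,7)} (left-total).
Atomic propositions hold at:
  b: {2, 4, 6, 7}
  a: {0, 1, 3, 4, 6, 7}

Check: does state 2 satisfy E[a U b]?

Yes

E[a U b]: least fixpoint, start Z0 = Sat(b) = {2, 4, 6, 7}, add states in Sat(a) with some successor in Z. Z1 = {0, 2, 3, 4, 6, 7}; fixed.
Sat(E[a U b]) = {0, 2, 3, 4, 6, 7}
2 ∈ Sat(E[a U b]) = {0, 2, 3, 4, 6, 7}, so the formula holds at 2.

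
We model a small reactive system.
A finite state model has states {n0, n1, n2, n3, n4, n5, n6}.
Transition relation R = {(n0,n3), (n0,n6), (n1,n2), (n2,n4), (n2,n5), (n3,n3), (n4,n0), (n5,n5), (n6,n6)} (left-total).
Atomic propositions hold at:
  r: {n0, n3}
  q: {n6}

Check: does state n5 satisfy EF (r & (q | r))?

Sat(q | r) = {n0, n3, n6}
Sat(r & (q | r)) = {n0, n3}
EF (r & (q | r)): least fixpoint, start Z0 = {n0, n3}, add states with some successor in Z. Z1 = {n0, n3, n4}; Z2 = {n0, n2, n3, n4}; Z3 = {n0, n1, n2, n3, n4}; fixed.
Sat(EF (r & (q | r))) = {n0, n1, n2, n3, n4}
n5 ∉ Sat(EF (r & (q | r))) = {n0, n1, n2, n3, n4}, so the formula does not hold at n5.

No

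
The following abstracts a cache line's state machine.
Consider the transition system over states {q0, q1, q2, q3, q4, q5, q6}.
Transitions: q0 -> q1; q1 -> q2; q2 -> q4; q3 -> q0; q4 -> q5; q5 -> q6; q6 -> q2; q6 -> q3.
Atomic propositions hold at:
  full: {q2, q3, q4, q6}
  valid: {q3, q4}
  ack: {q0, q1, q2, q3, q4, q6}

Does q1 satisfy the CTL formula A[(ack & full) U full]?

No

Sat(ack & full) = {q2, q3, q4, q6}
A[(ack & full) U full]: least fixpoint, start Z0 = Sat(full) = {q2, q3, q4, q6}, add states in Sat(ack & full) with every successor in Z. Already a fixed point.
Sat(A[(ack & full) U full]) = {q2, q3, q4, q6}
q1 ∉ Sat(A[(ack & full) U full]) = {q2, q3, q4, q6}, so the formula does not hold at q1.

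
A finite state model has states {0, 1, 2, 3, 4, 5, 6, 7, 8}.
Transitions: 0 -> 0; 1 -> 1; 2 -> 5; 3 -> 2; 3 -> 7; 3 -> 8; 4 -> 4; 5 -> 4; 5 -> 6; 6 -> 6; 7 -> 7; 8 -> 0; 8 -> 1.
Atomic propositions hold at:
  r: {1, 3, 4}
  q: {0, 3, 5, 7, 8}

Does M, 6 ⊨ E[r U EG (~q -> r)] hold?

Sat(~q) = {1, 2, 4, 6}
Sat(~q -> r) = {0, 1, 3, 4, 5, 7, 8}
EG (~q -> r): greatest fixpoint, start Z0 = {0, 1, 3, 4, 5, 7, 8}, keep only states in Sat with some successor in Z. Already a fixed point.
Sat(EG (~q -> r)) = {0, 1, 3, 4, 5, 7, 8}
E[r U EG (~q -> r)]: least fixpoint, start Z0 = Sat(EG (~q -> r)) = {0, 1, 3, 4, 5, 7, 8}, add states in Sat(r) with some successor in Z. Already a fixed point.
Sat(E[r U EG (~q -> r)]) = {0, 1, 3, 4, 5, 7, 8}
6 ∉ Sat(E[r U EG (~q -> r)]) = {0, 1, 3, 4, 5, 7, 8}, so the formula does not hold at 6.

No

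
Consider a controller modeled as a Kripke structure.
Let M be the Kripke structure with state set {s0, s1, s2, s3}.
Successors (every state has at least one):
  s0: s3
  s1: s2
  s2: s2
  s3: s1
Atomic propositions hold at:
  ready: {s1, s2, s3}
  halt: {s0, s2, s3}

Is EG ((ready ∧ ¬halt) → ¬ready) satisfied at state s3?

Sat(¬halt) = {s1}
Sat(ready ∧ ¬halt) = {s1}
Sat(¬ready) = {s0}
Sat((ready ∧ ¬halt) → ¬ready) = {s0, s2, s3}
EG ((ready ∧ ¬halt) → ¬ready): greatest fixpoint, start Z0 = {s0, s2, s3}, keep only states in Sat with some successor in Z. Z1 = {s0, s2}; Z2 = {s2}; fixed.
Sat(EG ((ready ∧ ¬halt) → ¬ready)) = {s2}
s3 ∉ Sat(EG ((ready ∧ ¬halt) → ¬ready)) = {s2}, so the formula does not hold at s3.

No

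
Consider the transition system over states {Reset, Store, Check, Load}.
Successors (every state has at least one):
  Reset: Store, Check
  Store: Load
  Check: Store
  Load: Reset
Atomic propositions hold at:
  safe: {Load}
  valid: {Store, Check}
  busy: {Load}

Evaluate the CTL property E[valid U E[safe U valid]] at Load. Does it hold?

No

E[safe U valid]: least fixpoint, start Z0 = Sat(valid) = {Store, Check}, add states in Sat(safe) with some successor in Z. Already a fixed point.
Sat(E[safe U valid]) = {Store, Check}
E[valid U E[safe U valid]]: least fixpoint, start Z0 = Sat(E[safe U valid]) = {Store, Check}, add states in Sat(valid) with some successor in Z. Already a fixed point.
Sat(E[valid U E[safe U valid]]) = {Store, Check}
Load ∉ Sat(E[valid U E[safe U valid]]) = {Store, Check}, so the formula does not hold at Load.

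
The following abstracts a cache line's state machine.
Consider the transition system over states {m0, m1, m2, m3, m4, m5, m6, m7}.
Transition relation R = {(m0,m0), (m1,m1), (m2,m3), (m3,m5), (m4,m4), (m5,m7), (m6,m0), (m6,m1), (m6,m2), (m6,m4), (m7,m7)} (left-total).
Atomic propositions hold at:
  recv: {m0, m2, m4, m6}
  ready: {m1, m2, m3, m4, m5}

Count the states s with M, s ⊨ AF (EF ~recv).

Sat(~recv) = {m1, m3, m5, m7}
EF ~recv: least fixpoint, start Z0 = {m1, m3, m5, m7}, add states with some successor in Z. Z1 = {m1, m2, m3, m5, m6, m7}; fixed.
Sat(EF ~recv) = {m1, m2, m3, m5, m6, m7}
AF (EF ~recv): least fixpoint, start Z0 = {m1, m2, m3, m5, m6, m7}, add states with every successor in Z. Already a fixed point.
Sat(AF (EF ~recv)) = {m1, m2, m3, m5, m6, m7}
|Sat(AF (EF ~recv))| = |{m1, m2, m3, m5, m6, m7}| = 6.

6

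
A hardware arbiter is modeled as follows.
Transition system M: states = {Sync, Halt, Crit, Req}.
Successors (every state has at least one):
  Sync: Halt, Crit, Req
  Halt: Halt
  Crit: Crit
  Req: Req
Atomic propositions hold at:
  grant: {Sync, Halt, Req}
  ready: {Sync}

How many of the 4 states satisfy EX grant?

Sat(EX grant) = {s : some successor in {Sync, Halt, Req}} = {Sync, Halt, Req}
|Sat(EX grant)| = |{Sync, Halt, Req}| = 3.

3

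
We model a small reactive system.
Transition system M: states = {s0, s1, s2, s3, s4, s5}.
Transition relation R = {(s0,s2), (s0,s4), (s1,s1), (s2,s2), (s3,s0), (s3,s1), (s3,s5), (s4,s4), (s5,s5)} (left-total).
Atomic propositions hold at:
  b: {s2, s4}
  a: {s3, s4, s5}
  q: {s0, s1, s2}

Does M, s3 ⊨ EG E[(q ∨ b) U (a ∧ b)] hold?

No

Sat(q ∨ b) = {s0, s1, s2, s4}
Sat(a ∧ b) = {s4}
E[(q ∨ b) U (a ∧ b)]: least fixpoint, start Z0 = Sat((a ∧ b)) = {s4}, add states in Sat(q ∨ b) with some successor in Z. Z1 = {s0, s4}; fixed.
Sat(E[(q ∨ b) U (a ∧ b)]) = {s0, s4}
EG E[(q ∨ b) U (a ∧ b)]: greatest fixpoint, start Z0 = {s0, s4}, keep only states in Sat with some successor in Z. Already a fixed point.
Sat(EG E[(q ∨ b) U (a ∧ b)]) = {s0, s4}
s3 ∉ Sat(EG E[(q ∨ b) U (a ∧ b)]) = {s0, s4}, so the formula does not hold at s3.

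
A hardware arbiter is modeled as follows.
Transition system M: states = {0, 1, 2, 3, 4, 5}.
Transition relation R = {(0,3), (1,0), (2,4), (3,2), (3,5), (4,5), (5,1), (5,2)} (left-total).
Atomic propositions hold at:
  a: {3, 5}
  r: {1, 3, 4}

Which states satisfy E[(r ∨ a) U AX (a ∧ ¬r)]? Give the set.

Sat(r ∨ a) = {1, 3, 4, 5}
Sat(¬r) = {0, 2, 5}
Sat(a ∧ ¬r) = {5}
Sat(AX (a ∧ ¬r)) = {s : every successor in {5}} = {4}
E[(r ∨ a) U AX (a ∧ ¬r)]: least fixpoint, start Z0 = Sat(AX (a ∧ ¬r)) = {4}, add states in Sat(r ∨ a) with some successor in Z. Already a fixed point.
Sat(E[(r ∨ a) U AX (a ∧ ¬r)]) = {4}

{4}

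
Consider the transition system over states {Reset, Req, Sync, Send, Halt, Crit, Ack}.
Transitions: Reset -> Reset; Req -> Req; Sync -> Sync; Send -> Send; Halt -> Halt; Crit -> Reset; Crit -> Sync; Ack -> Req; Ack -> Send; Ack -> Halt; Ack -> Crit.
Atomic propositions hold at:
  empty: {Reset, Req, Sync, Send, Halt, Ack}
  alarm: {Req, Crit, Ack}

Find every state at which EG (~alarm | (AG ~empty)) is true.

Sat(~alarm) = {Reset, Sync, Send, Halt}
Sat(~empty) = {Crit}
AG ~empty: greatest fixpoint, start Z0 = {Crit}, keep only states in Sat with every successor in Z. Z1 = ∅; fixed.
Sat(AG ~empty) = ∅
Sat(~alarm | (AG ~empty)) = {Reset, Sync, Send, Halt}
EG (~alarm | (AG ~empty)): greatest fixpoint, start Z0 = {Reset, Sync, Send, Halt}, keep only states in Sat with some successor in Z. Already a fixed point.
Sat(EG (~alarm | (AG ~empty))) = {Reset, Sync, Send, Halt}

{Reset, Sync, Send, Halt}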